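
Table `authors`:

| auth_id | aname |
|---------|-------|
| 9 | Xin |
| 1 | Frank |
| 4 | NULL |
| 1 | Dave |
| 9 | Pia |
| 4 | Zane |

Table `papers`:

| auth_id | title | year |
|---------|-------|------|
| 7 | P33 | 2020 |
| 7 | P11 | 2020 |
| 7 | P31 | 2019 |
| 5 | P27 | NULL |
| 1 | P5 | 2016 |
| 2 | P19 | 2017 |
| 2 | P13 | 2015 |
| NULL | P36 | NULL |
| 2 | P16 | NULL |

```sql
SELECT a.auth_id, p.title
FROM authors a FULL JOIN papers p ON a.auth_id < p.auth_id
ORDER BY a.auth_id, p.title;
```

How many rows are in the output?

26

FULL OUTER JOIN keeps every row from both sides; unmatched rows get NULL for the other side's columns.
Matching on a.auth_id < p.auth_id. A NULL in a compared column never satisfies the condition.
- a (auth_id=9) has no partner → padded with NULL.
- a (auth_id=1) pairs with 7 row(s) of p.
- a (auth_id=4) pairs with 4 row(s) of p.
- a (auth_id=1) pairs with 7 row(s) of p.
- a (auth_id=9) has no partner → padded with NULL.
- a (auth_id=4) pairs with 4 row(s) of p.
- plus 2 unmatched p row(s), each kept with NULL a columns.
Total: 22 matched + 4 padded = 26 rows.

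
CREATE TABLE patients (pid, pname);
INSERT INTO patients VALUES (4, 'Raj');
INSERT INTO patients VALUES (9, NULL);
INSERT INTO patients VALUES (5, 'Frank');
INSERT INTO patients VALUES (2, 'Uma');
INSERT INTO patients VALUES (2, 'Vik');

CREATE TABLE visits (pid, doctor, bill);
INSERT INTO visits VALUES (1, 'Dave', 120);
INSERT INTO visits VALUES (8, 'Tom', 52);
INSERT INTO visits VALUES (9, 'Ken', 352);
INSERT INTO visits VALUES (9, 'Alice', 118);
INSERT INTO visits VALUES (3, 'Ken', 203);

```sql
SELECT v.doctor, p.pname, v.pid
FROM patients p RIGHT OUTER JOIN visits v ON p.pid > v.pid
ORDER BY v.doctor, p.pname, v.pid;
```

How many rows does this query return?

11

RIGHT JOIN keeps every row from `visits`; unmatched rows get NULL for `patients`'s columns.
Matching on p.pid > v.pid.
- p row (pid=4): matches 2 v row(s) → 2 output row(s).
- p row (pid=9): matches 3 v row(s) → 3 output row(s).
- p row (pid=5): matches 2 v row(s) → 2 output row(s).
- p row (pid=2): matches 1 v row(s) → 1 output row(s).
- p row (pid=2): matches 1 v row(s) → 1 output row(s).
- 2 v row(s) had no p match → kept, p columns NULL.
Total: 9 matched + 2 padded = 11 rows.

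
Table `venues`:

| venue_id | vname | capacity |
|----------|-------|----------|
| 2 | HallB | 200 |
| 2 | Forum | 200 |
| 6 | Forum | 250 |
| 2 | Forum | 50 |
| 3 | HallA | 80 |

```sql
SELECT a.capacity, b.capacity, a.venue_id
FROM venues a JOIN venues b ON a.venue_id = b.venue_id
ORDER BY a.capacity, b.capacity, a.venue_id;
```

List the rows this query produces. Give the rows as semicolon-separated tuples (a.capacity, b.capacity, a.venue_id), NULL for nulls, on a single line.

(50, 50, 2); (50, 200, 2); (50, 200, 2); (80, 80, 3); (200, 50, 2); (200, 50, 2); (200, 200, 2); (200, 200, 2); (200, 200, 2); (200, 200, 2); (250, 250, 6)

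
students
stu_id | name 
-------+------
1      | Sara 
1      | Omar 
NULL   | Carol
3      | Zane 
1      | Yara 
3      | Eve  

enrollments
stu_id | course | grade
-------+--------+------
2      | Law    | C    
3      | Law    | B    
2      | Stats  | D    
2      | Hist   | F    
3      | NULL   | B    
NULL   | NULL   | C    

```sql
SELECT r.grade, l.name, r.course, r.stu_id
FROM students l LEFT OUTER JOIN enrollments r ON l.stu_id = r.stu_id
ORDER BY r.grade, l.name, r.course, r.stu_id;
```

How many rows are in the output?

8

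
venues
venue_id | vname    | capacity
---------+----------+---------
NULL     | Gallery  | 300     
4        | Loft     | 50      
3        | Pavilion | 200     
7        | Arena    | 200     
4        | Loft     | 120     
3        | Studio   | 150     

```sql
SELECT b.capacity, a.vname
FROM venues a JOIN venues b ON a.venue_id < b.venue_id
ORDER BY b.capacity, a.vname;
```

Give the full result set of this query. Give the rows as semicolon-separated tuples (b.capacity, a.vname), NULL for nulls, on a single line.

(50, Pavilion); (50, Studio); (120, Pavilion); (120, Studio); (200, Loft); (200, Loft); (200, Pavilion); (200, Studio)

INNER JOIN keeps only pairs where the ON condition holds.
Matching on a.venue_id < b.venue_id. A NULL in a compared column never satisfies the condition.
Matched pairs: 8.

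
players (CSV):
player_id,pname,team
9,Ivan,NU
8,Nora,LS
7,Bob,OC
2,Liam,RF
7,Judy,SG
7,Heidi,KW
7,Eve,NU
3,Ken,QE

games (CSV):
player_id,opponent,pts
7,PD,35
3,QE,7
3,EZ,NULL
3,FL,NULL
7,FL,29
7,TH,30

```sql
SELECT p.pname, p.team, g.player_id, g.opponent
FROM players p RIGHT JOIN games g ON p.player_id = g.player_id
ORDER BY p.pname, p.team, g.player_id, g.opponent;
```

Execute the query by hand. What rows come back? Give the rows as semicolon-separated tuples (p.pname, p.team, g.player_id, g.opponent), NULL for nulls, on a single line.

(Bob, OC, 7, FL); (Bob, OC, 7, PD); (Bob, OC, 7, TH); (Eve, NU, 7, FL); (Eve, NU, 7, PD); (Eve, NU, 7, TH); (Heidi, KW, 7, FL); (Heidi, KW, 7, PD); (Heidi, KW, 7, TH); (Judy, SG, 7, FL); (Judy, SG, 7, PD); (Judy, SG, 7, TH); (Ken, QE, 3, EZ); (Ken, QE, 3, FL); (Ken, QE, 3, QE)

RIGHT JOIN keeps every row from `games`; unmatched rows get NULL for `players`'s columns.
Matching on p.player_id = g.player_id.
Matched pairs: 15; unmatched g rows kept: 0.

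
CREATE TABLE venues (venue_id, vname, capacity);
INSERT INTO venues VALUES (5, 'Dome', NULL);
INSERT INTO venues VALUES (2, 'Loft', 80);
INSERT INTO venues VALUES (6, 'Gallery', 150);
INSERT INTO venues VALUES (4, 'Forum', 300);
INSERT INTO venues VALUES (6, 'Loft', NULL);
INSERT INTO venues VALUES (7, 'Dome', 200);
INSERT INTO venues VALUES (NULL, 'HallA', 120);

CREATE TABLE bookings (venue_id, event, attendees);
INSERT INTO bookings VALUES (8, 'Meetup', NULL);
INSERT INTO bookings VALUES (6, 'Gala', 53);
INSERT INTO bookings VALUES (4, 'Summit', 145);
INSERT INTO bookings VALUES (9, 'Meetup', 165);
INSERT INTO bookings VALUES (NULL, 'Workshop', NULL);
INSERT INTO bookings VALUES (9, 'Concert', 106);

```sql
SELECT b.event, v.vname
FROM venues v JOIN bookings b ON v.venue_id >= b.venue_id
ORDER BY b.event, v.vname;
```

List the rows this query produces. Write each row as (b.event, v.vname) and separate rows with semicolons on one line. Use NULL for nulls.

(Gala, Dome); (Gala, Gallery); (Gala, Loft); (Summit, Dome); (Summit, Dome); (Summit, Forum); (Summit, Gallery); (Summit, Loft)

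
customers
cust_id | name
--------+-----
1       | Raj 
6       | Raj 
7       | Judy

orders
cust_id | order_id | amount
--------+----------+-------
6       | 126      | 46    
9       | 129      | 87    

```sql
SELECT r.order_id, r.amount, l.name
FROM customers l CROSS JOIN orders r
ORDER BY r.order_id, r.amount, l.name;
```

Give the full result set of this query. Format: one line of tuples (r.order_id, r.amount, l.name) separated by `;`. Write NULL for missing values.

CROSS JOIN pairs every row of `customers` with every row of `orders`: 3 × 2 = 6 rows.
After projecting and ordering:
r.order_id | r.amount | l.name
126 | 46 | Judy
126 | 46 | Raj
126 | 46 | Raj
129 | 87 | Judy
129 | 87 | Raj
129 | 87 | Raj

(126, 46, Judy); (126, 46, Raj); (126, 46, Raj); (129, 87, Judy); (129, 87, Raj); (129, 87, Raj)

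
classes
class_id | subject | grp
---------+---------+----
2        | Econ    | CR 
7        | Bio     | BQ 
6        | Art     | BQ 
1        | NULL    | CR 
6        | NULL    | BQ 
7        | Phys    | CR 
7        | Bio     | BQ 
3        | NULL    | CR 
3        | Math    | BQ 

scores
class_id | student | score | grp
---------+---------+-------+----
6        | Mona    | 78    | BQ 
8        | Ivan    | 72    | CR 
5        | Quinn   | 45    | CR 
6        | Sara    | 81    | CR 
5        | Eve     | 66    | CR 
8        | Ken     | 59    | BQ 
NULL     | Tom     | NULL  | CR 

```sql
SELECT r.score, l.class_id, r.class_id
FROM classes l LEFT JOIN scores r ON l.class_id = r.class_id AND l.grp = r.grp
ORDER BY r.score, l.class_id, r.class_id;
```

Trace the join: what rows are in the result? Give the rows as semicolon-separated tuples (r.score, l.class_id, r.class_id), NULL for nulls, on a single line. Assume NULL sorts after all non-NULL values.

LEFT JOIN keeps every row from `classes`; unmatched rows get NULL for `scores`'s columns.
Matching on l.class_id = r.class_id AND l.grp = r.grp. A NULL in a compared column never satisfies the condition.
- l[0] class_id=2, grp=CR → no match; kept with NULLs on the r side.
- l[1] class_id=7, grp=BQ → no match; kept with NULLs on the r side.
- l[2] class_id=6, grp=BQ → 1 match(es) in r → 1 row(s).
- l[3] class_id=1, grp=CR → no match; kept with NULLs on the r side.
- l[4] class_id=6, grp=BQ → 1 match(es) in r → 1 row(s).
- l[5] class_id=7, grp=CR → no match; kept with NULLs on the r side.
- l[6] class_id=7, grp=BQ → no match; kept with NULLs on the r side.
- l[7] class_id=3, grp=CR → no match; kept with NULLs on the r side.
- l[8] class_id=3, grp=BQ → no match; kept with NULLs on the r side.
After projecting and ordering:
r.score | l.class_id | r.class_id
78 | 6 | 6
78 | 6 | 6
NULL | 1 | NULL
NULL | 2 | NULL
NULL | 3 | NULL
NULL | 3 | NULL
NULL | 7 | NULL
NULL | 7 | NULL
NULL | 7 | NULL

(78, 6, 6); (78, 6, 6); (NULL, 1, NULL); (NULL, 2, NULL); (NULL, 3, NULL); (NULL, 3, NULL); (NULL, 7, NULL); (NULL, 7, NULL); (NULL, 7, NULL)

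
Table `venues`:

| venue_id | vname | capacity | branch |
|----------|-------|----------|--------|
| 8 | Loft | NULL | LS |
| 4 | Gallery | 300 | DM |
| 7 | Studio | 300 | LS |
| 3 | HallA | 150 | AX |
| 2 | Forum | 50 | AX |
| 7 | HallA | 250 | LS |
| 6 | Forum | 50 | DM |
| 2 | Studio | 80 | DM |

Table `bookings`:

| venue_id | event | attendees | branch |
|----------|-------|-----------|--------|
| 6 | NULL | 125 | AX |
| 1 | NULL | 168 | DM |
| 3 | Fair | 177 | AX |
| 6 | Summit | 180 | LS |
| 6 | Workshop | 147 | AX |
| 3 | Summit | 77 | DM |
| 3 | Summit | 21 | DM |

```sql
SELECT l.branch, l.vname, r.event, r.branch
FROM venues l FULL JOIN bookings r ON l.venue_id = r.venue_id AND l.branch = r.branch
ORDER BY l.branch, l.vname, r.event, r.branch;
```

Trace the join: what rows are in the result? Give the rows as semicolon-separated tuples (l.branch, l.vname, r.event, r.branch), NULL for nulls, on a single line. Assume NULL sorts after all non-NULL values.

FULL OUTER JOIN keeps every row from both sides; unmatched rows get NULL for the other side's columns.
Matching on l.venue_id = r.venue_id AND l.branch = r.branch.
- l row (venue_id=8, branch=LS): no match → kept, r columns NULL.
- l row (venue_id=4, branch=DM): no match → kept, r columns NULL.
- l row (venue_id=7, branch=LS): no match → kept, r columns NULL.
- l row (venue_id=3, branch=AX): matches 1 r row(s) → 1 output row(s).
- l row (venue_id=2, branch=AX): no match → kept, r columns NULL.
- l row (venue_id=7, branch=LS): no match → kept, r columns NULL.
- l row (venue_id=6, branch=DM): no match → kept, r columns NULL.
- l row (venue_id=2, branch=DM): no match → kept, r columns NULL.
- 6 row(s) from r found no l partner → padded with NULL.

(AX, Forum, NULL, NULL); (AX, HallA, Fair, AX); (DM, Forum, NULL, NULL); (DM, Gallery, NULL, NULL); (DM, Studio, NULL, NULL); (LS, HallA, NULL, NULL); (LS, Loft, NULL, NULL); (LS, Studio, NULL, NULL); (NULL, NULL, Summit, DM); (NULL, NULL, Summit, DM); (NULL, NULL, Summit, LS); (NULL, NULL, Workshop, AX); (NULL, NULL, NULL, AX); (NULL, NULL, NULL, DM)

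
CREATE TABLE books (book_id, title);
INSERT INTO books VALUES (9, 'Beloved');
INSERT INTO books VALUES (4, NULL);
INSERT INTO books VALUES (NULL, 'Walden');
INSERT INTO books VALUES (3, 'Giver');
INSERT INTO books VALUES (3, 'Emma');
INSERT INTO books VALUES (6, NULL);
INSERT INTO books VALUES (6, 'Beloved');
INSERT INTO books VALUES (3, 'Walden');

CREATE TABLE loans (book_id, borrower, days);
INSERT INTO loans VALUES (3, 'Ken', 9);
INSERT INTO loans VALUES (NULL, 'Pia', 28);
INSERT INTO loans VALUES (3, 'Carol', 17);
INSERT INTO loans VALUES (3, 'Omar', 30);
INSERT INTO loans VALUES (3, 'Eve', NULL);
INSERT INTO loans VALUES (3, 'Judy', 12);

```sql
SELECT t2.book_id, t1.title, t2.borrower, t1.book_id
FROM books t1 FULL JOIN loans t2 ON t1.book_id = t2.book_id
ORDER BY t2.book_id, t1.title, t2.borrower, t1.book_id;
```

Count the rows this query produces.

21

FULL OUTER JOIN keeps every row from both sides; unmatched rows get NULL for the other side's columns.
Matching on t1.book_id = t2.book_id. A NULL in a compared column never satisfies the condition.
- t1[0] book_id=9 → no match; kept with NULLs on the t2 side.
- t1[1] book_id=4 → no match; kept with NULLs on the t2 side.
- t1[2] book_id=NULL → no match; kept with NULLs on the t2 side.
- t1[3] book_id=3 → 5 match(es) in t2 → 5 row(s).
- t1[4] book_id=3 → 5 match(es) in t2 → 5 row(s).
- t1[5] book_id=6 → no match; kept with NULLs on the t2 side.
- t1[6] book_id=6 → no match; kept with NULLs on the t2 side.
- t1[7] book_id=3 → 5 match(es) in t2 → 5 row(s).
- plus 1 unmatched t2 row(s), each kept with NULL t1 columns.
Total: 15 matched + 6 padded = 21 rows.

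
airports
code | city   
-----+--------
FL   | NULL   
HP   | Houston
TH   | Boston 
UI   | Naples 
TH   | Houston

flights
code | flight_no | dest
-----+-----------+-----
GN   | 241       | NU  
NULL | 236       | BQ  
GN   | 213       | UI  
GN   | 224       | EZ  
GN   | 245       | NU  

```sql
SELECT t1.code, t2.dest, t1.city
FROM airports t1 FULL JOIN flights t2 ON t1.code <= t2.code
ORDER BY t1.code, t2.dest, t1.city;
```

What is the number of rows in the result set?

FULL OUTER JOIN keeps every row from both sides; unmatched rows get NULL for the other side's columns.
Matching on t1.code <= t2.code. A NULL in a compared column never satisfies the condition.
- t1 row (code=FL): matches 4 t2 row(s) → 4 output row(s).
- t1 row (code=HP): no match → kept, t2 columns NULL.
- t1 row (code=TH): no match → kept, t2 columns NULL.
- t1 row (code=UI): no match → kept, t2 columns NULL.
- t1 row (code=TH): no match → kept, t2 columns NULL.
- plus 1 unmatched t2 row(s), each kept with NULL t1 columns.
Total: 4 matched + 5 padded = 9 rows.

9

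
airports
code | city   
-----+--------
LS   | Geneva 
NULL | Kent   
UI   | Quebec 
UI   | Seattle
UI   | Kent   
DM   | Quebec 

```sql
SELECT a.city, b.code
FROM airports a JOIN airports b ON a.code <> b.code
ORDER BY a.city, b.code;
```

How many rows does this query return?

14

INNER JOIN keeps only pairs where the ON condition holds.
Matching on a.code <> b.code. A NULL in a compared column never satisfies the condition.
- a (code=LS) pairs with 4 row(s) of b.
- a (code=NULL) has no partner → excluded.
- a (code=UI) pairs with 2 row(s) of b.
- a (code=UI) pairs with 2 row(s) of b.
- a (code=UI) pairs with 2 row(s) of b.
- a (code=DM) pairs with 4 row(s) of b.
Total: 14 rows.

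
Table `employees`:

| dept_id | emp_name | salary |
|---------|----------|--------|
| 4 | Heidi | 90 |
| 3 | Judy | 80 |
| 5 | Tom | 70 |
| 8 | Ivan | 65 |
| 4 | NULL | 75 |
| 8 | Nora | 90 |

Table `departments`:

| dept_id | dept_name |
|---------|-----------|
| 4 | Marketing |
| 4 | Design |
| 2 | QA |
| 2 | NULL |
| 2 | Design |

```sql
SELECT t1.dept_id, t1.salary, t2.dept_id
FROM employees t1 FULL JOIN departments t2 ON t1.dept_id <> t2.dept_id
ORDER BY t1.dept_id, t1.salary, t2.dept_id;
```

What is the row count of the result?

26

FULL OUTER JOIN keeps every row from both sides; unmatched rows get NULL for the other side's columns.
Matching on t1.dept_id <> t2.dept_id.
- dept_id=4: 3 matching t2 row(s), so 3 row(s) emitted.
- dept_id=3: 5 matching t2 row(s), so 5 row(s) emitted.
- dept_id=5: 5 matching t2 row(s), so 5 row(s) emitted.
- dept_id=8: 5 matching t2 row(s), so 5 row(s) emitted.
- dept_id=4: 3 matching t2 row(s), so 3 row(s) emitted.
- dept_id=8: 5 matching t2 row(s), so 5 row(s) emitted.
Total: 26 rows.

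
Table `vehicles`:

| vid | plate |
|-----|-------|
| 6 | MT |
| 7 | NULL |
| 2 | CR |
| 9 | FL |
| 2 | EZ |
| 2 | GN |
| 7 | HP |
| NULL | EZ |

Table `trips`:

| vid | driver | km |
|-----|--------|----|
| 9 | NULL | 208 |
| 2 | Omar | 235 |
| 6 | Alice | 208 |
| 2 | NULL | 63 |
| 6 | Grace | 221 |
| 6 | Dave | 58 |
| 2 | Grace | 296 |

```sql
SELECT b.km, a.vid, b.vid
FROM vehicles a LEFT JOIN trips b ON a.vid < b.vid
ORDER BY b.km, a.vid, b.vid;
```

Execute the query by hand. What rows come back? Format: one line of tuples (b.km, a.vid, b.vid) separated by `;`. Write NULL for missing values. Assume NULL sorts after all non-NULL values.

(58, 2, 6); (58, 2, 6); (58, 2, 6); (208, 2, 6); (208, 2, 6); (208, 2, 6); (208, 2, 9); (208, 2, 9); (208, 2, 9); (208, 6, 9); (208, 7, 9); (208, 7, 9); (221, 2, 6); (221, 2, 6); (221, 2, 6); (NULL, 9, NULL); (NULL, NULL, NULL)

LEFT JOIN keeps every row from `vehicles`; unmatched rows get NULL for `trips`'s columns.
Matching on a.vid < b.vid. A NULL in a compared column never satisfies the condition.
- a row (vid=6): matches 1 b row(s) → 1 output row(s).
- a row (vid=7): matches 1 b row(s) → 1 output row(s).
- a row (vid=2): matches 4 b row(s) → 4 output row(s).
- a row (vid=9): no match → kept, b columns NULL.
- a row (vid=2): matches 4 b row(s) → 4 output row(s).
- a row (vid=2): matches 4 b row(s) → 4 output row(s).
- a row (vid=7): matches 1 b row(s) → 1 output row(s).
- a row (vid=NULL): no match → kept, b columns NULL.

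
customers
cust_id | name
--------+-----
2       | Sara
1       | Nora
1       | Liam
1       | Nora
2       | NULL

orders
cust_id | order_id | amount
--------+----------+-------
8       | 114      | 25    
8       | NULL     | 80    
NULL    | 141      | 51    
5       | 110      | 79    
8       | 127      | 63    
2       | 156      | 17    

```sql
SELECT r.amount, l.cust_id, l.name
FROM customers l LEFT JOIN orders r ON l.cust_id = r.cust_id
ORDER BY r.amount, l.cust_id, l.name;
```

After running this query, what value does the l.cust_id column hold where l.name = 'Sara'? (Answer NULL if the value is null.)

2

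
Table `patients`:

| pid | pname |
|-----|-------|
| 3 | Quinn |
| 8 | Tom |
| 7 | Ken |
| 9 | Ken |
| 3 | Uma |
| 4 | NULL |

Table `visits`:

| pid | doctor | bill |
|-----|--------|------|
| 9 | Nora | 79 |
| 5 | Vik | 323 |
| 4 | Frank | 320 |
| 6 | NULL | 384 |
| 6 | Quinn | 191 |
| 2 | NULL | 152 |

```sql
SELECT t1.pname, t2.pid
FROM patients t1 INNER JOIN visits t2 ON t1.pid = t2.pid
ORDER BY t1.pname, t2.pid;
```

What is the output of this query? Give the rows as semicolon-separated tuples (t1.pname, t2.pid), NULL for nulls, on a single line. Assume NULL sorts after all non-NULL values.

INNER JOIN keeps only pairs where the ON condition holds.
Matching on t1.pid = t2.pid.
- t1[0] pid=3 → no match; dropped.
- t1[1] pid=8 → no match; dropped.
- t1[2] pid=7 → no match; dropped.
- t1[3] pid=9 → 1 match(es) in t2 → 1 row(s).
- t1[4] pid=3 → no match; dropped.
- t1[5] pid=4 → 1 match(es) in t2 → 1 row(s).
After projecting and ordering:
t1.pname | t2.pid
Ken | 9
NULL | 4

(Ken, 9); (NULL, 4)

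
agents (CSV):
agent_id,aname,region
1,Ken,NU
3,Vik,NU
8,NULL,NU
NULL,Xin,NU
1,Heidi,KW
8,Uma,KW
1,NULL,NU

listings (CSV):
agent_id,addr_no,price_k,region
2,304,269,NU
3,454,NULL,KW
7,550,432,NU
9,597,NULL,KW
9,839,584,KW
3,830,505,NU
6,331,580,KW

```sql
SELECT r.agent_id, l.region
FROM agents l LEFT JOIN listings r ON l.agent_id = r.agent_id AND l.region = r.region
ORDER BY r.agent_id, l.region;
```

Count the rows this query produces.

LEFT JOIN keeps every row from `agents`; unmatched rows get NULL for `listings`'s columns.
Matching on l.agent_id = r.agent_id AND l.region = r.region. A NULL in a compared column never satisfies the condition.
- l[0] agent_id=1, region=NU → no match; kept with NULLs on the r side.
- l[1] agent_id=3, region=NU → 1 match(es) in r → 1 row(s).
- l[2] agent_id=8, region=NU → no match; kept with NULLs on the r side.
- l[3] agent_id=NULL, region=NU → no match; kept with NULLs on the r side.
- l[4] agent_id=1, region=KW → no match; kept with NULLs on the r side.
- l[5] agent_id=8, region=KW → no match; kept with NULLs on the r side.
- l[6] agent_id=1, region=NU → no match; kept with NULLs on the r side.
Total: 1 matched + 6 padded = 7 rows.

7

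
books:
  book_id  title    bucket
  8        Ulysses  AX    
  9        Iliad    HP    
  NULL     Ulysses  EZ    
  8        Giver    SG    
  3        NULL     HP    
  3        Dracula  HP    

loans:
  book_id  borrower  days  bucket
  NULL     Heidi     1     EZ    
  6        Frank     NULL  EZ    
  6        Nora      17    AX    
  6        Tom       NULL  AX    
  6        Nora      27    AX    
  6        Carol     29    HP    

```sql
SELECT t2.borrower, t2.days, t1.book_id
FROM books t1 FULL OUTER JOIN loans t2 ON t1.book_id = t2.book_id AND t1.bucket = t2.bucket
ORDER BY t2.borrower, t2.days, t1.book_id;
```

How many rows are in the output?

FULL OUTER JOIN keeps every row from both sides; unmatched rows get NULL for the other side's columns.
Matching on t1.book_id = t2.book_id AND t1.bucket = t2.bucket. A NULL in a compared column never satisfies the condition.
Matched pairs: 0; unmatched t1 rows kept: 6; unmatched t2 rows kept: 6.
Total: 0 matched + 12 padded = 12 rows.

12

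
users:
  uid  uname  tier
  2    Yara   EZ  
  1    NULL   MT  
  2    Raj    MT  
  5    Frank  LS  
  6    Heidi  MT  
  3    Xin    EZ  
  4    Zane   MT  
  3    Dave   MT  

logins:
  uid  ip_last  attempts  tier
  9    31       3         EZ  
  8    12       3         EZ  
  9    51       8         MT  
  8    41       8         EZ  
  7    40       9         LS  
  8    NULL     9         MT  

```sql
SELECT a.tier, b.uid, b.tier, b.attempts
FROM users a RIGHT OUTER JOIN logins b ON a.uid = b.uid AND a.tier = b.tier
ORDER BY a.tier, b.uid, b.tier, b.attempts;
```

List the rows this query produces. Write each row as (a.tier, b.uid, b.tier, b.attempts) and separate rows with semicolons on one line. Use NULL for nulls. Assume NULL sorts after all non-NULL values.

(NULL, 7, LS, 9); (NULL, 8, EZ, 3); (NULL, 8, EZ, 8); (NULL, 8, MT, 9); (NULL, 9, EZ, 3); (NULL, 9, MT, 8)

RIGHT JOIN keeps every row from `logins`; unmatched rows get NULL for `users`'s columns.
Matching on a.uid = b.uid AND a.tier = b.tier.
Matched pairs: 0; unmatched b rows kept: 6.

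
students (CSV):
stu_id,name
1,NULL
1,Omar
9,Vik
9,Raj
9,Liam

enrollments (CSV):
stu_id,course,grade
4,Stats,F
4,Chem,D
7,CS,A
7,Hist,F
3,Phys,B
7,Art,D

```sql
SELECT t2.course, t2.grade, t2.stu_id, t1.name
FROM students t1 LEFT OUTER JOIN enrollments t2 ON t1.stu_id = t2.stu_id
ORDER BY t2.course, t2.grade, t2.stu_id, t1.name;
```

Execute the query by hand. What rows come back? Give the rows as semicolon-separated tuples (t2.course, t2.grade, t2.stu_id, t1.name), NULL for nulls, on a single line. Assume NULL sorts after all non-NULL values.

LEFT JOIN keeps every row from `students`; unmatched rows get NULL for `enrollments`'s columns.
Matching on t1.stu_id = t2.stu_id.
- t1 row (stu_id=1): no match → kept, t2 columns NULL.
- t1 row (stu_id=1): no match → kept, t2 columns NULL.
- t1 row (stu_id=9): no match → kept, t2 columns NULL.
- t1 row (stu_id=9): no match → kept, t2 columns NULL.
- t1 row (stu_id=9): no match → kept, t2 columns NULL.
After projecting and ordering:
t2.course | t2.grade | t2.stu_id | t1.name
NULL | NULL | NULL | Liam
NULL | NULL | NULL | Omar
NULL | NULL | NULL | Raj
NULL | NULL | NULL | Vik
NULL | NULL | NULL | NULL

(NULL, NULL, NULL, Liam); (NULL, NULL, NULL, Omar); (NULL, NULL, NULL, Raj); (NULL, NULL, NULL, Vik); (NULL, NULL, NULL, NULL)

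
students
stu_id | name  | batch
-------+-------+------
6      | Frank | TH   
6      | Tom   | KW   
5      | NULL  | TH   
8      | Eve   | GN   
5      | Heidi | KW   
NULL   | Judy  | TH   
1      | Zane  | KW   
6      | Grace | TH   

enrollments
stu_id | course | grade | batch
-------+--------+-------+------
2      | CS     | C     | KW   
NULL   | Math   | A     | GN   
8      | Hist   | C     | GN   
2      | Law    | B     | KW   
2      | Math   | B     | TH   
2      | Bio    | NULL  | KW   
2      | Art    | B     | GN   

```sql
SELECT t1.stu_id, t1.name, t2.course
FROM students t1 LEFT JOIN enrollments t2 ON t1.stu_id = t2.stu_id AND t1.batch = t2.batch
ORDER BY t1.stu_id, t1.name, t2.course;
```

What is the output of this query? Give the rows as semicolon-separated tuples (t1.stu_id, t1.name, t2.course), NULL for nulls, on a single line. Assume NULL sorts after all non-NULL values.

LEFT JOIN keeps every row from `students`; unmatched rows get NULL for `enrollments`'s columns.
Matching on t1.stu_id = t2.stu_id AND t1.batch = t2.batch. A NULL in a compared column never satisfies the condition.
- t1[0] stu_id=6, batch=TH → no match; kept with NULLs on the t2 side.
- t1[1] stu_id=6, batch=KW → no match; kept with NULLs on the t2 side.
- t1[2] stu_id=5, batch=TH → no match; kept with NULLs on the t2 side.
- t1[3] stu_id=8, batch=GN → 1 match(es) in t2 → 1 row(s).
- t1[4] stu_id=5, batch=KW → no match; kept with NULLs on the t2 side.
- t1[5] stu_id=NULL, batch=TH → no match; kept with NULLs on the t2 side.
- t1[6] stu_id=1, batch=KW → no match; kept with NULLs on the t2 side.
- t1[7] stu_id=6, batch=TH → no match; kept with NULLs on the t2 side.
After projecting and ordering:
t1.stu_id | t1.name | t2.course
1 | Zane | NULL
5 | Heidi | NULL
5 | NULL | NULL
6 | Frank | NULL
6 | Grace | NULL
6 | Tom | NULL
8 | Eve | Hist
NULL | Judy | NULL

(1, Zane, NULL); (5, Heidi, NULL); (5, NULL, NULL); (6, Frank, NULL); (6, Grace, NULL); (6, Tom, NULL); (8, Eve, Hist); (NULL, Judy, NULL)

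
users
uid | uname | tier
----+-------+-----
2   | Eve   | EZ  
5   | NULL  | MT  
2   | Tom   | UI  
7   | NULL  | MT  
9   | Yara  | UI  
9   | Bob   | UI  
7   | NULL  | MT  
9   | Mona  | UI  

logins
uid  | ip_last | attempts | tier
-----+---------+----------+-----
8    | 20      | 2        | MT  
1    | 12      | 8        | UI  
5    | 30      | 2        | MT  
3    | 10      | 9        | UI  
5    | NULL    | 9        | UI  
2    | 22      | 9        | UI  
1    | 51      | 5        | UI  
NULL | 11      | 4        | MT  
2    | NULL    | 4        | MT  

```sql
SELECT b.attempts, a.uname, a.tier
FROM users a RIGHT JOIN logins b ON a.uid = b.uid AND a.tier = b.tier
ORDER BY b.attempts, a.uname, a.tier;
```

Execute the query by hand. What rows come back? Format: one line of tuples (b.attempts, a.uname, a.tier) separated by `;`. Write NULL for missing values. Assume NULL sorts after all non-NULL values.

(2, NULL, MT); (2, NULL, NULL); (4, NULL, NULL); (4, NULL, NULL); (5, NULL, NULL); (8, NULL, NULL); (9, Tom, UI); (9, NULL, NULL); (9, NULL, NULL)

RIGHT JOIN keeps every row from `logins`; unmatched rows get NULL for `users`'s columns.
Matching on a.uid = b.uid AND a.tier = b.tier. A NULL in a compared column never satisfies the condition.
- uid=2, tier=EZ: no matching b row.
- uid=5, tier=MT: 1 matching b row(s), so 1 row(s) emitted.
- uid=2, tier=UI: 1 matching b row(s), so 1 row(s) emitted.
- uid=7, tier=MT: no matching b row.
- uid=9, tier=UI: no matching b row.
- uid=9, tier=UI: no matching b row.
- uid=7, tier=MT: no matching b row.
- uid=9, tier=UI: no matching b row.
- 7 row(s) from b found no a partner → padded with NULL.
After projecting and ordering:
b.attempts | a.uname | a.tier
2 | NULL | MT
2 | NULL | NULL
4 | NULL | NULL
4 | NULL | NULL
5 | NULL | NULL
8 | NULL | NULL
9 | Tom | UI
9 | NULL | NULL
9 | NULL | NULL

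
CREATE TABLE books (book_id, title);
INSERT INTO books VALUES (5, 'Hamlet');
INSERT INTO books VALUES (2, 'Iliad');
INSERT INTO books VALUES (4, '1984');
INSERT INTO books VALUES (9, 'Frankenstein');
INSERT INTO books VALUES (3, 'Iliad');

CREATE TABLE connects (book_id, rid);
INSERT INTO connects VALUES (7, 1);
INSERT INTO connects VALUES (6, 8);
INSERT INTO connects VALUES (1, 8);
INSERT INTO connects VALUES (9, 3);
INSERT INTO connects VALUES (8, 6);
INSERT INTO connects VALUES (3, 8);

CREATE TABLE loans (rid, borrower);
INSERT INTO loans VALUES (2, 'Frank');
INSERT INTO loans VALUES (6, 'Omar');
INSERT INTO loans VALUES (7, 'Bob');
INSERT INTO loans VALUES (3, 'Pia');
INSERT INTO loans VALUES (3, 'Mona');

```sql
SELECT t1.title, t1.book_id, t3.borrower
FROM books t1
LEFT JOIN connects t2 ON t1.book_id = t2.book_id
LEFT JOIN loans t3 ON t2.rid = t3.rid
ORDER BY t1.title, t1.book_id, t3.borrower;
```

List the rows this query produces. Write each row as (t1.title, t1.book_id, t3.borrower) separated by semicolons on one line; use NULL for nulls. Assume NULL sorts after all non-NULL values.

Joins associate left-to-right: books LEFT JOIN connects on book_id gives 5 intermediate row(s).
Then LEFT JOIN `loans t3` on rid: each of those 5 rows is kept; rows whose t2.rid has no match in t3 get NULL for t3's columns.

(1984, 4, NULL); (Frankenstein, 9, Mona); (Frankenstein, 9, Pia); (Hamlet, 5, NULL); (Iliad, 2, NULL); (Iliad, 3, NULL)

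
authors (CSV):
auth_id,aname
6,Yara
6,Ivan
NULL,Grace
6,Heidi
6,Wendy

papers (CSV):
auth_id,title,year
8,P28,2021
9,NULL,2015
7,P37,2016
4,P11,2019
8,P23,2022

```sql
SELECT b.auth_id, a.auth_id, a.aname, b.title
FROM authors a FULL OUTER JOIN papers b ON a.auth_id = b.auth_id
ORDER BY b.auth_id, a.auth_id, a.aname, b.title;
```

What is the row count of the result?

FULL OUTER JOIN keeps every row from both sides; unmatched rows get NULL for the other side's columns.
Matching on a.auth_id = b.auth_id. A NULL in a compared column never satisfies the condition.
- a row (auth_id=6): no match → kept, b columns NULL.
- a row (auth_id=6): no match → kept, b columns NULL.
- a row (auth_id=NULL): no match → kept, b columns NULL.
- a row (auth_id=6): no match → kept, b columns NULL.
- a row (auth_id=6): no match → kept, b columns NULL.
- 5 row(s) from b found no a partner → padded with NULL.
Total: 0 matched + 10 padded = 10 rows.

10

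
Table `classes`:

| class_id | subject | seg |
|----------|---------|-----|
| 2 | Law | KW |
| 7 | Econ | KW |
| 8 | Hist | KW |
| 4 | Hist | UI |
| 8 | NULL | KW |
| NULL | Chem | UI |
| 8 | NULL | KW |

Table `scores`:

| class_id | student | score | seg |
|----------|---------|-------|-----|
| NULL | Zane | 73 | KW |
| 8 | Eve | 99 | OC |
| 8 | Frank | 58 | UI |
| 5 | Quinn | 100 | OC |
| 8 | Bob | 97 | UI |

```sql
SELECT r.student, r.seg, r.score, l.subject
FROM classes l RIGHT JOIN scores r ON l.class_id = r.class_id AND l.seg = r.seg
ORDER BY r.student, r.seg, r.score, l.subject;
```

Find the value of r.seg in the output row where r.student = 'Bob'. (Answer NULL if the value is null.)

RIGHT JOIN keeps every row from `scores`; unmatched rows get NULL for `classes`'s columns.
Matching on l.class_id = r.class_id AND l.seg = r.seg. A NULL in a compared column never satisfies the condition.
- l[0] class_id=2, seg=KW → no match.
- l[1] class_id=7, seg=KW → no match.
- l[2] class_id=8, seg=KW → no match.
- l[3] class_id=4, seg=UI → no match.
- l[4] class_id=8, seg=KW → no match.
- l[5] class_id=NULL, seg=UI → no match.
- l[6] class_id=8, seg=KW → no match.
- 5 row(s) from r found no l partner → padded with NULL.

UI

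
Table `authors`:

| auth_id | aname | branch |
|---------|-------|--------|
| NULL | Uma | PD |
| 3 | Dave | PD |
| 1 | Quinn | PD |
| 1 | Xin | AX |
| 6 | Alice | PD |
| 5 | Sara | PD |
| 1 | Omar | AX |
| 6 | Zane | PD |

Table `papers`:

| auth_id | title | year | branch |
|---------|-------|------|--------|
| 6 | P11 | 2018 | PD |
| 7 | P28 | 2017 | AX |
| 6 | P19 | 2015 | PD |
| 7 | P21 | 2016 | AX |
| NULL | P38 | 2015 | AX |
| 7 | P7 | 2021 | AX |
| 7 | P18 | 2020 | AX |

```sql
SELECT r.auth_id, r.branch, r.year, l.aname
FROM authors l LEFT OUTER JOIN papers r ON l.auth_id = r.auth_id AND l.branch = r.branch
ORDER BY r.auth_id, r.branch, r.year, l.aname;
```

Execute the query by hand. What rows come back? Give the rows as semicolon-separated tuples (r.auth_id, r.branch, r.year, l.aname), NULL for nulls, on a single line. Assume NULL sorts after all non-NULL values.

LEFT JOIN keeps every row from `authors`; unmatched rows get NULL for `papers`'s columns.
Matching on l.auth_id = r.auth_id AND l.branch = r.branch. A NULL in a compared column never satisfies the condition.
- l row (auth_id=NULL, branch=PD): no match → kept, r columns NULL.
- l row (auth_id=3, branch=PD): no match → kept, r columns NULL.
- l row (auth_id=1, branch=PD): no match → kept, r columns NULL.
- l row (auth_id=1, branch=AX): no match → kept, r columns NULL.
- l row (auth_id=6, branch=PD): matches 2 r row(s) → 2 output row(s).
- l row (auth_id=5, branch=PD): no match → kept, r columns NULL.
- l row (auth_id=1, branch=AX): no match → kept, r columns NULL.
- l row (auth_id=6, branch=PD): matches 2 r row(s) → 2 output row(s).
After projecting and ordering:
r.auth_id | r.branch | r.year | l.aname
6 | PD | 2015 | Alice
6 | PD | 2015 | Zane
6 | PD | 2018 | Alice
6 | PD | 2018 | Zane
NULL | NULL | NULL | Dave
NULL | NULL | NULL | Omar
NULL | NULL | NULL | Quinn
NULL | NULL | NULL | Sara
NULL | NULL | NULL | Uma
NULL | NULL | NULL | Xin

(6, PD, 2015, Alice); (6, PD, 2015, Zane); (6, PD, 2018, Alice); (6, PD, 2018, Zane); (NULL, NULL, NULL, Dave); (NULL, NULL, NULL, Omar); (NULL, NULL, NULL, Quinn); (NULL, NULL, NULL, Sara); (NULL, NULL, NULL, Uma); (NULL, NULL, NULL, Xin)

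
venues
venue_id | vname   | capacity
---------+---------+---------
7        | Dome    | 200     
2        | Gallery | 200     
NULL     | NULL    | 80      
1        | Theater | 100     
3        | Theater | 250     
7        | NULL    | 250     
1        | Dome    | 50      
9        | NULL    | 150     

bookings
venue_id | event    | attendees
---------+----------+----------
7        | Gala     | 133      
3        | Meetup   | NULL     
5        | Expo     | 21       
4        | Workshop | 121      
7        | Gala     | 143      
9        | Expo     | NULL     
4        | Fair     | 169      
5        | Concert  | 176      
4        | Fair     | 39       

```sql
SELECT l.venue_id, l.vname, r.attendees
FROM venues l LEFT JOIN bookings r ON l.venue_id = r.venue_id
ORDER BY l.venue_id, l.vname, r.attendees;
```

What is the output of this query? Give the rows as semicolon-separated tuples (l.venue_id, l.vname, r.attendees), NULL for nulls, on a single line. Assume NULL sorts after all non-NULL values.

(1, Dome, NULL); (1, Theater, NULL); (2, Gallery, NULL); (3, Theater, NULL); (7, Dome, 133); (7, Dome, 143); (7, NULL, 133); (7, NULL, 143); (9, NULL, NULL); (NULL, NULL, NULL)

LEFT JOIN keeps every row from `venues`; unmatched rows get NULL for `bookings`'s columns.
Matching on l.venue_id = r.venue_id. A NULL in a compared column never satisfies the condition.
Matched pairs: 6; unmatched l rows kept: 4.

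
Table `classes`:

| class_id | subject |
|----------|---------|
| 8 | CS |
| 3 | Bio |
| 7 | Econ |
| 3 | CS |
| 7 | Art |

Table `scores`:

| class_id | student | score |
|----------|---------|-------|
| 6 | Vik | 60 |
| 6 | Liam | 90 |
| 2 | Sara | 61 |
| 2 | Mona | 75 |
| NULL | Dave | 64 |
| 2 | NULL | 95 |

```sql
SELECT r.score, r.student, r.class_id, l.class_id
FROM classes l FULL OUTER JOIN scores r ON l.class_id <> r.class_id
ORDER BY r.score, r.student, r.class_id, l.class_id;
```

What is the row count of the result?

26

FULL OUTER JOIN keeps every row from both sides; unmatched rows get NULL for the other side's columns.
Matching on l.class_id <> r.class_id. A NULL in a compared column never satisfies the condition.
- l (class_id=8) pairs with 5 row(s) of r.
- l (class_id=3) pairs with 5 row(s) of r.
- l (class_id=7) pairs with 5 row(s) of r.
- l (class_id=3) pairs with 5 row(s) of r.
- l (class_id=7) pairs with 5 row(s) of r.
- 1 r row(s) had no l match → kept, l columns NULL.
Total: 25 matched + 1 padded = 26 rows.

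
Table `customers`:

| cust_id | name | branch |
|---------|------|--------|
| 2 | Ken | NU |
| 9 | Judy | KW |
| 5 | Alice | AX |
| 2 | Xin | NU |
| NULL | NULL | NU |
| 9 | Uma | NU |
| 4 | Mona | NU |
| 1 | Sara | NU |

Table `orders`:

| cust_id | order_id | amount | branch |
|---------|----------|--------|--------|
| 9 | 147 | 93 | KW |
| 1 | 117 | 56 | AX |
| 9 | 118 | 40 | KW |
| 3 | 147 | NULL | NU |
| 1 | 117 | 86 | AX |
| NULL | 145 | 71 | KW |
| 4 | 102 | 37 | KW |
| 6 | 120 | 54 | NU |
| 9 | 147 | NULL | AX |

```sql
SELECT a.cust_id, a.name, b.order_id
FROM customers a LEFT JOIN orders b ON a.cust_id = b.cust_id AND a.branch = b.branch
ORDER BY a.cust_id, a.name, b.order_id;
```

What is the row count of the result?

LEFT JOIN keeps every row from `customers`; unmatched rows get NULL for `orders`'s columns.
Matching on a.cust_id = b.cust_id AND a.branch = b.branch. A NULL in a compared column never satisfies the condition.
Matched pairs: 2; unmatched a rows kept: 7.
Total: 2 matched + 7 padded = 9 rows.

9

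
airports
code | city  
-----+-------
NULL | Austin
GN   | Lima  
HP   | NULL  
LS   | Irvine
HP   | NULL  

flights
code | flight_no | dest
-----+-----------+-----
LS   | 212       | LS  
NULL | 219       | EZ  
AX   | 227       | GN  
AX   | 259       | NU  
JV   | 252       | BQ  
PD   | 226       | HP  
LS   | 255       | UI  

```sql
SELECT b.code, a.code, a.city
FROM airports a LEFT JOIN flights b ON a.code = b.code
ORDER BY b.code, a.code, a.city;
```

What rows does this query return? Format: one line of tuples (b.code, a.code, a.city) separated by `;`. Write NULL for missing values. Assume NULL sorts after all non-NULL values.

(LS, LS, Irvine); (LS, LS, Irvine); (NULL, GN, Lima); (NULL, HP, NULL); (NULL, HP, NULL); (NULL, NULL, Austin)

LEFT JOIN keeps every row from `airports`; unmatched rows get NULL for `flights`'s columns.
Matching on a.code = b.code. A NULL in a compared column never satisfies the condition.
Matched pairs: 2; unmatched a rows kept: 4.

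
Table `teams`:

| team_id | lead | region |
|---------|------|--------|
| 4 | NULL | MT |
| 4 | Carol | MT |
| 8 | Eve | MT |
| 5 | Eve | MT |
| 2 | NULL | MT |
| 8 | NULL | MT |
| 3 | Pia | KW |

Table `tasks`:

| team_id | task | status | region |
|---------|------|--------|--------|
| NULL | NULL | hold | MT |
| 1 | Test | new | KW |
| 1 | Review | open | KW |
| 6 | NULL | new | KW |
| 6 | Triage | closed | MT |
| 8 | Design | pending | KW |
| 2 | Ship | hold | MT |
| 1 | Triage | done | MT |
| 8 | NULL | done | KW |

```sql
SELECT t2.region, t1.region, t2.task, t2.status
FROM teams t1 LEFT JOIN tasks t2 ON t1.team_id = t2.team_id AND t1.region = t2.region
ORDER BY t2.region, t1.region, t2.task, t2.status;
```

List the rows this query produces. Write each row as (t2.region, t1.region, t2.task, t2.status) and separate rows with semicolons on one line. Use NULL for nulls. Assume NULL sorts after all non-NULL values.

(MT, MT, Ship, hold); (NULL, KW, NULL, NULL); (NULL, MT, NULL, NULL); (NULL, MT, NULL, NULL); (NULL, MT, NULL, NULL); (NULL, MT, NULL, NULL); (NULL, MT, NULL, NULL)

LEFT JOIN keeps every row from `teams`; unmatched rows get NULL for `tasks`'s columns.
Matching on t1.team_id = t2.team_id AND t1.region = t2.region. A NULL in a compared column never satisfies the condition.
- t1[0] team_id=4, region=MT → no match; kept with NULLs on the t2 side.
- t1[1] team_id=4, region=MT → no match; kept with NULLs on the t2 side.
- t1[2] team_id=8, region=MT → no match; kept with NULLs on the t2 side.
- t1[3] team_id=5, region=MT → no match; kept with NULLs on the t2 side.
- t1[4] team_id=2, region=MT → 1 match(es) in t2 → 1 row(s).
- t1[5] team_id=8, region=MT → no match; kept with NULLs on the t2 side.
- t1[6] team_id=3, region=KW → no match; kept with NULLs on the t2 side.
After projecting and ordering:
t2.region | t1.region | t2.task | t2.status
MT | MT | Ship | hold
NULL | KW | NULL | NULL
NULL | MT | NULL | NULL
NULL | MT | NULL | NULL
NULL | MT | NULL | NULL
NULL | MT | NULL | NULL
NULL | MT | NULL | NULL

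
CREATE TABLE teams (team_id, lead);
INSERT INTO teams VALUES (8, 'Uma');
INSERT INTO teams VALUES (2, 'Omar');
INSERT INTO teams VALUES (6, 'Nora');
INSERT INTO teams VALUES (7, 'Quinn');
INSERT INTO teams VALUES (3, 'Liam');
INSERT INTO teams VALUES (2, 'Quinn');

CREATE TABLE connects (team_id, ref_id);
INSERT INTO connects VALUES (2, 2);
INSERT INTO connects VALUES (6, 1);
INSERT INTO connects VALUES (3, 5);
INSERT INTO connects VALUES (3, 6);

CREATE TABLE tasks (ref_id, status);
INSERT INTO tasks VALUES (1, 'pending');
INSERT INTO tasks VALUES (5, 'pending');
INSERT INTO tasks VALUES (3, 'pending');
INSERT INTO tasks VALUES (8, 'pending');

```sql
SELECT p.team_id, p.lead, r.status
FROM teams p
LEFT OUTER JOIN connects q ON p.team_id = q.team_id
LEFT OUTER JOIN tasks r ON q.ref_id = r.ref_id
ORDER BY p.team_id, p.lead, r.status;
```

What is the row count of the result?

7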